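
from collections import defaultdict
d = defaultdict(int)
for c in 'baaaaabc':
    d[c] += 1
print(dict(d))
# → {'b': 2, 'a': 5, 'c': 1}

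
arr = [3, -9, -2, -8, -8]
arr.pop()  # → -8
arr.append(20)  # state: [3, -9, -2, -8, 20]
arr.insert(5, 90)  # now [3, -9, -2, -8, 20, 90]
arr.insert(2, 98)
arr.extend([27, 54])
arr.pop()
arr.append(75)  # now [3, -9, 98, -2, -8, 20, 90, 27, 75]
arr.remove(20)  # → [3, -9, 98, -2, -8, 90, 27, 75]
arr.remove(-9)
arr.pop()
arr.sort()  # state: [-8, -2, 3, 27, 90, 98]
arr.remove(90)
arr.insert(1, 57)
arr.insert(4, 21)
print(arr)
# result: [-8, 57, -2, 3, 21, 27, 98]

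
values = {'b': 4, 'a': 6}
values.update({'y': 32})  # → {'b': 4, 'a': 6, 'y': 32}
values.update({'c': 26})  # {'b': 4, 'a': 6, 'y': 32, 'c': 26}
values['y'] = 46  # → {'b': 4, 'a': 6, 'y': 46, 'c': 26}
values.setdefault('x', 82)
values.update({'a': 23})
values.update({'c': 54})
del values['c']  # {'b': 4, 'a': 23, 'y': 46, 'x': 82}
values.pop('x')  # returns 82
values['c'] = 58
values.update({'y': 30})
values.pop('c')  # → 58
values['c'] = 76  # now {'b': 4, 'a': 23, 'y': 30, 'c': 76}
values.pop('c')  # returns 76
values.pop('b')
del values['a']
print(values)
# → {'y': 30}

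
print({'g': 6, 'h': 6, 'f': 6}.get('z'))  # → None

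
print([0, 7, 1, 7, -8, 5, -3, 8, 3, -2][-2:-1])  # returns [3]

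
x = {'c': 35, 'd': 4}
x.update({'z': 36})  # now {'c': 35, 'd': 4, 'z': 36}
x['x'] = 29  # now {'c': 35, 'd': 4, 'z': 36, 'x': 29}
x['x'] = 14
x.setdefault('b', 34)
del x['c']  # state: {'d': 4, 'z': 36, 'x': 14, 'b': 34}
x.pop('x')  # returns 14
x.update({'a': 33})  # {'d': 4, 'z': 36, 'b': 34, 'a': 33}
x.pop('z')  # 36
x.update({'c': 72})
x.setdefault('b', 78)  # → 34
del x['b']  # {'d': 4, 'a': 33, 'c': 72}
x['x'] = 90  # {'d': 4, 'a': 33, 'c': 72, 'x': 90}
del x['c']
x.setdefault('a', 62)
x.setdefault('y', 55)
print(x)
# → {'d': 4, 'a': 33, 'x': 90, 'y': 55}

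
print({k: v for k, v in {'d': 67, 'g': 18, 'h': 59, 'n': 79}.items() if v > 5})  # {'d': 67, 'g': 18, 'h': 59, 'n': 79}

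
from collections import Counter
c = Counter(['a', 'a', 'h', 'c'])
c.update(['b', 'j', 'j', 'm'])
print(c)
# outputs Counter({'a': 2, 'j': 2, 'h': 1, 'c': 1, 'b': 1, 'm': 1})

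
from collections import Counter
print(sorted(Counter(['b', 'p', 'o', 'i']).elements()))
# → ['b', 'i', 'o', 'p']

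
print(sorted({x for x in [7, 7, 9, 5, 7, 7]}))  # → [5, 7, 9]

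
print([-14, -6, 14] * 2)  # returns [-14, -6, 14, -14, -6, 14]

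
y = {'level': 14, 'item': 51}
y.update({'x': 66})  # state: {'level': 14, 'item': 51, 'x': 66}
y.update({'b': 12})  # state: {'level': 14, 'item': 51, 'x': 66, 'b': 12}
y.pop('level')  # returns 14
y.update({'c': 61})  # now {'item': 51, 'x': 66, 'b': 12, 'c': 61}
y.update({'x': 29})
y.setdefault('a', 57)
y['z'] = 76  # {'item': 51, 'x': 29, 'b': 12, 'c': 61, 'a': 57, 'z': 76}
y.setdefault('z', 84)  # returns 76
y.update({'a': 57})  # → {'item': 51, 'x': 29, 'b': 12, 'c': 61, 'a': 57, 'z': 76}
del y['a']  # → {'item': 51, 'x': 29, 'b': 12, 'c': 61, 'z': 76}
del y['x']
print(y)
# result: {'item': 51, 'b': 12, 'c': 61, 'z': 76}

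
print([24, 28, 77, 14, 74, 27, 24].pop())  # 24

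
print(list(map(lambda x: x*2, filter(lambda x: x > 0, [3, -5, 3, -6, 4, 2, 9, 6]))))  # [6, 6, 8, 4, 18, 12]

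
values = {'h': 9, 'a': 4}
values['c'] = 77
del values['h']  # {'a': 4, 'c': 77}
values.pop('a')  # 4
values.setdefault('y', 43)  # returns 43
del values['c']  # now {'y': 43}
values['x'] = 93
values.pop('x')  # 93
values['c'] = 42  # {'y': 43, 'c': 42}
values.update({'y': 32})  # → {'y': 32, 'c': 42}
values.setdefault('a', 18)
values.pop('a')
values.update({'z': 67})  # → {'y': 32, 'c': 42, 'z': 67}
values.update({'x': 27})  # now {'y': 32, 'c': 42, 'z': 67, 'x': 27}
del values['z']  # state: {'y': 32, 'c': 42, 'x': 27}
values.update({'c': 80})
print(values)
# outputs {'y': 32, 'c': 80, 'x': 27}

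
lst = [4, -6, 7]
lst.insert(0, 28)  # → [28, 4, -6, 7]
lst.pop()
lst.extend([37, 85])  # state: [28, 4, -6, 37, 85]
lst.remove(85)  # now [28, 4, -6, 37]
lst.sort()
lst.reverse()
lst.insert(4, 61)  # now [37, 28, 4, -6, 61]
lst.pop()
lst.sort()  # [-6, 4, 28, 37]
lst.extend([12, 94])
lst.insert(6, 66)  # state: [-6, 4, 28, 37, 12, 94, 66]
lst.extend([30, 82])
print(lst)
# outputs [-6, 4, 28, 37, 12, 94, 66, 30, 82]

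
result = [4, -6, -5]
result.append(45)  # [4, -6, -5, 45]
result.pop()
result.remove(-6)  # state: [4, -5]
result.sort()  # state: [-5, 4]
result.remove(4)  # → [-5]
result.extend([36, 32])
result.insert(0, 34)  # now [34, -5, 36, 32]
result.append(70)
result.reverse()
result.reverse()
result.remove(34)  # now [-5, 36, 32, 70]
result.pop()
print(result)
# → [-5, 36, 32]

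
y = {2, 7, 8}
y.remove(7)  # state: {2, 8}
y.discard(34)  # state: {2, 8}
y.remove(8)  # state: {2}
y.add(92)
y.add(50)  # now {2, 50, 92}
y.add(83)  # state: {2, 50, 83, 92}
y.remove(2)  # {50, 83, 92}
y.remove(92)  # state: {50, 83}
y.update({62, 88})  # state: {50, 62, 83, 88}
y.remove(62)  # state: {50, 83, 88}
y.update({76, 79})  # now {50, 76, 79, 83, 88}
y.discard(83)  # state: {50, 76, 79, 88}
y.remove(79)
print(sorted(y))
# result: [50, 76, 88]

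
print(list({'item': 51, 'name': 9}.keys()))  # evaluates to ['item', 'name']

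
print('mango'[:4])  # mang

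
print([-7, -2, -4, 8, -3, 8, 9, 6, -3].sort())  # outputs None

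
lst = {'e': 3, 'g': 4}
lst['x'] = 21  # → {'e': 3, 'g': 4, 'x': 21}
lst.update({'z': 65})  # {'e': 3, 'g': 4, 'x': 21, 'z': 65}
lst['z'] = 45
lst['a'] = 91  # {'e': 3, 'g': 4, 'x': 21, 'z': 45, 'a': 91}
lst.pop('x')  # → 21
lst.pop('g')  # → 4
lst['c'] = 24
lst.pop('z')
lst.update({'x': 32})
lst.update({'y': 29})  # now {'e': 3, 'a': 91, 'c': 24, 'x': 32, 'y': 29}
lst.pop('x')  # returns 32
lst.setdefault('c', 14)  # 24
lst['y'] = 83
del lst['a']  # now {'e': 3, 'c': 24, 'y': 83}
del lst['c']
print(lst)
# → {'e': 3, 'y': 83}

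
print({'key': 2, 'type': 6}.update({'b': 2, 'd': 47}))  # None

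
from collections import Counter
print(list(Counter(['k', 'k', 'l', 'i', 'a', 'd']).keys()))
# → ['k', 'l', 'i', 'a', 'd']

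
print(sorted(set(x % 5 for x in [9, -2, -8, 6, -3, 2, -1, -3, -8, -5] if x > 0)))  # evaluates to [1, 2, 4]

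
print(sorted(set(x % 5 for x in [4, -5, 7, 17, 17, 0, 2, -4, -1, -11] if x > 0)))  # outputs [2, 4]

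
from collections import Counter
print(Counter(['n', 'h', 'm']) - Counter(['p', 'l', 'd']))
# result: Counter({'n': 1, 'h': 1, 'm': 1})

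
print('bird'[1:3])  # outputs ir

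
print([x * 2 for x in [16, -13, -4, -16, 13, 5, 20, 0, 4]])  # [32, -26, -8, -32, 26, 10, 40, 0, 8]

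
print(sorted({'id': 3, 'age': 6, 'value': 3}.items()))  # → [('age', 6), ('id', 3), ('value', 3)]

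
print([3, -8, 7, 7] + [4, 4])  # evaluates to [3, -8, 7, 7, 4, 4]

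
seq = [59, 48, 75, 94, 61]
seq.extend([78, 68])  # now [59, 48, 75, 94, 61, 78, 68]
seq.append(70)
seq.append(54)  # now [59, 48, 75, 94, 61, 78, 68, 70, 54]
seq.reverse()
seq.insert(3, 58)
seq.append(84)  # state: [54, 70, 68, 58, 78, 61, 94, 75, 48, 59, 84]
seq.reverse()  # [84, 59, 48, 75, 94, 61, 78, 58, 68, 70, 54]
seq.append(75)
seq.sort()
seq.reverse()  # [94, 84, 78, 75, 75, 70, 68, 61, 59, 58, 54, 48]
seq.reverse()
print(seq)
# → [48, 54, 58, 59, 61, 68, 70, 75, 75, 78, 84, 94]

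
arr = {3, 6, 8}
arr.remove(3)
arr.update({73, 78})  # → {6, 8, 73, 78}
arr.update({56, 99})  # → {6, 8, 56, 73, 78, 99}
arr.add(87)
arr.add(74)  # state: {6, 8, 56, 73, 74, 78, 87, 99}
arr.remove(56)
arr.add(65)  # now {6, 8, 65, 73, 74, 78, 87, 99}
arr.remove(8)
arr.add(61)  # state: {6, 61, 65, 73, 74, 78, 87, 99}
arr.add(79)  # {6, 61, 65, 73, 74, 78, 79, 87, 99}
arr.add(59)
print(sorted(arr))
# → [6, 59, 61, 65, 73, 74, 78, 79, 87, 99]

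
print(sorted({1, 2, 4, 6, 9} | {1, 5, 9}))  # [1, 2, 4, 5, 6, 9]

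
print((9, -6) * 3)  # (9, -6, 9, -6, 9, -6)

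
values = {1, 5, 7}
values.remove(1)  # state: {5, 7}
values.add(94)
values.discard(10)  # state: {5, 7, 94}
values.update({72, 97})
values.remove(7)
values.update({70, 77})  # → {5, 70, 72, 77, 94, 97}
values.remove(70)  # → {5, 72, 77, 94, 97}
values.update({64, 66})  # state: {5, 64, 66, 72, 77, 94, 97}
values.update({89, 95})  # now {5, 64, 66, 72, 77, 89, 94, 95, 97}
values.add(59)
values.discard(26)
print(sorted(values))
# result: [5, 59, 64, 66, 72, 77, 89, 94, 95, 97]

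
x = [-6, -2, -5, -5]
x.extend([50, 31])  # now [-6, -2, -5, -5, 50, 31]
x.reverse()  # [31, 50, -5, -5, -2, -6]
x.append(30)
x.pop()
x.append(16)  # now [31, 50, -5, -5, -2, -6, 16]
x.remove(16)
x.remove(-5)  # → [31, 50, -5, -2, -6]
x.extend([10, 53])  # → [31, 50, -5, -2, -6, 10, 53]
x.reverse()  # [53, 10, -6, -2, -5, 50, 31]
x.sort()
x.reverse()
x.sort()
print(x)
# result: [-6, -5, -2, 10, 31, 50, 53]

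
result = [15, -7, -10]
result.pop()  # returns -10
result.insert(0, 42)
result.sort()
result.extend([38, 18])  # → [-7, 15, 42, 38, 18]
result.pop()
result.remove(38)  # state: [-7, 15, 42]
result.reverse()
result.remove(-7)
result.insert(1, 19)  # [42, 19, 15]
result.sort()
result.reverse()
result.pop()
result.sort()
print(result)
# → [19, 42]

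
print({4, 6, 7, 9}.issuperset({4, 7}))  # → True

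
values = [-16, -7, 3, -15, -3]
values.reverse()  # [-3, -15, 3, -7, -16]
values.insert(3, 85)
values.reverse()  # [-16, -7, 85, 3, -15, -3]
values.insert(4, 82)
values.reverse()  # [-3, -15, 82, 3, 85, -7, -16]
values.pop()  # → -16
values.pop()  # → -7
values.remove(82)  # [-3, -15, 3, 85]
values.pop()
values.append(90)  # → [-3, -15, 3, 90]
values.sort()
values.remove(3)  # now [-15, -3, 90]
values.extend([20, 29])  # [-15, -3, 90, 20, 29]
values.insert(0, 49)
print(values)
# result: [49, -15, -3, 90, 20, 29]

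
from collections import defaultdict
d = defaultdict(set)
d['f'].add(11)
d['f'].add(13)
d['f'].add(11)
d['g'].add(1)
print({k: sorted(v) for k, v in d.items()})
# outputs {'f': [11, 13], 'g': [1]}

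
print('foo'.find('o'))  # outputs 1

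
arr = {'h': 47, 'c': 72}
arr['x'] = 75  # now {'h': 47, 'c': 72, 'x': 75}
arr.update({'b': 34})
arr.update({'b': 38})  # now {'h': 47, 'c': 72, 'x': 75, 'b': 38}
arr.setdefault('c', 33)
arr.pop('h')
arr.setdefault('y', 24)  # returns 24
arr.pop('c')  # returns 72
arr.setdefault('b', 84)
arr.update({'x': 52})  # {'x': 52, 'b': 38, 'y': 24}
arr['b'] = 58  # {'x': 52, 'b': 58, 'y': 24}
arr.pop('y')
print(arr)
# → {'x': 52, 'b': 58}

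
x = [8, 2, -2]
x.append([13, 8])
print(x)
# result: [8, 2, -2, [13, 8]]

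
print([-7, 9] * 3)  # [-7, 9, -7, 9, -7, 9]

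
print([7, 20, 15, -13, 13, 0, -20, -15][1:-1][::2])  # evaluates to [20, -13, 0]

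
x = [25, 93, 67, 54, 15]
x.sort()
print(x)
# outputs [15, 25, 54, 67, 93]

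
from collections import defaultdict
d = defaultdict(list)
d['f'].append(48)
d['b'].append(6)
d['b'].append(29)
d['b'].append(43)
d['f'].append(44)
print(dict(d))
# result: {'f': [48, 44], 'b': [6, 29, 43]}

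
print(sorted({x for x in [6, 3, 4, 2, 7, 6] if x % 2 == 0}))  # [2, 4, 6]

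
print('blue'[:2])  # bl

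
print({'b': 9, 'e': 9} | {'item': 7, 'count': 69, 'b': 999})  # {'b': 999, 'e': 9, 'item': 7, 'count': 69}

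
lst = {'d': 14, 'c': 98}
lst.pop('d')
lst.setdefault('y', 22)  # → 22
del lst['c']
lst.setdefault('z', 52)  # 52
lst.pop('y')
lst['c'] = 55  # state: {'z': 52, 'c': 55}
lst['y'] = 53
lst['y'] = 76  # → {'z': 52, 'c': 55, 'y': 76}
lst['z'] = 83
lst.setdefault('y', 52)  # 76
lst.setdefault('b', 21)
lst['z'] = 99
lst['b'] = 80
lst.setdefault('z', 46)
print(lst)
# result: {'z': 99, 'c': 55, 'y': 76, 'b': 80}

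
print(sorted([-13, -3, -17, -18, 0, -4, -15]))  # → [-18, -17, -15, -13, -4, -3, 0]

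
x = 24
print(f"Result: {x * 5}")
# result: Result: 120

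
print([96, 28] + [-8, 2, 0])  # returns [96, 28, -8, 2, 0]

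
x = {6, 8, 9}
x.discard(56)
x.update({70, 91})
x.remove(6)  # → {8, 9, 70, 91}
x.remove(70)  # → {8, 9, 91}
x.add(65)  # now {8, 9, 65, 91}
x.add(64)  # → {8, 9, 64, 65, 91}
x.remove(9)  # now {8, 64, 65, 91}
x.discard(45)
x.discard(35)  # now {8, 64, 65, 91}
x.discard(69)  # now {8, 64, 65, 91}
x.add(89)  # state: {8, 64, 65, 89, 91}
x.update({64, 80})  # {8, 64, 65, 80, 89, 91}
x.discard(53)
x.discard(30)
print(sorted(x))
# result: [8, 64, 65, 80, 89, 91]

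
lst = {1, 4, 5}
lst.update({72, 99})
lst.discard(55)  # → {1, 4, 5, 72, 99}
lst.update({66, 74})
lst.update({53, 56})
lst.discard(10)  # {1, 4, 5, 53, 56, 66, 72, 74, 99}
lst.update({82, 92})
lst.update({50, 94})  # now {1, 4, 5, 50, 53, 56, 66, 72, 74, 82, 92, 94, 99}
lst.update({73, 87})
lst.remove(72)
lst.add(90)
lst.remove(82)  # {1, 4, 5, 50, 53, 56, 66, 73, 74, 87, 90, 92, 94, 99}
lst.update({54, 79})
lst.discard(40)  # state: {1, 4, 5, 50, 53, 54, 56, 66, 73, 74, 79, 87, 90, 92, 94, 99}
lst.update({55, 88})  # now {1, 4, 5, 50, 53, 54, 55, 56, 66, 73, 74, 79, 87, 88, 90, 92, 94, 99}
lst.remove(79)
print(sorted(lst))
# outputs [1, 4, 5, 50, 53, 54, 55, 56, 66, 73, 74, 87, 88, 90, 92, 94, 99]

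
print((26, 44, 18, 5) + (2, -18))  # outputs (26, 44, 18, 5, 2, -18)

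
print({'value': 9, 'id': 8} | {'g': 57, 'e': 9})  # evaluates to {'value': 9, 'id': 8, 'g': 57, 'e': 9}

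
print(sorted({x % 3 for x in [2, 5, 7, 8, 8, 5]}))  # [1, 2]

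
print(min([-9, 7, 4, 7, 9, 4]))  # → -9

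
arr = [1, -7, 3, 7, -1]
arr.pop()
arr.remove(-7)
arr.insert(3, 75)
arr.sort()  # [1, 3, 7, 75]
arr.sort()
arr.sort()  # [1, 3, 7, 75]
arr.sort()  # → [1, 3, 7, 75]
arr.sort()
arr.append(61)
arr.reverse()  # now [61, 75, 7, 3, 1]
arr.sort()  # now [1, 3, 7, 61, 75]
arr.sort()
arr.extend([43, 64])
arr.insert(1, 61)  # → [1, 61, 3, 7, 61, 75, 43, 64]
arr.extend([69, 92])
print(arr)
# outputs [1, 61, 3, 7, 61, 75, 43, 64, 69, 92]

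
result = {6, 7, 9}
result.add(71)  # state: {6, 7, 9, 71}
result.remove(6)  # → {7, 9, 71}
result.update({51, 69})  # {7, 9, 51, 69, 71}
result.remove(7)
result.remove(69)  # {9, 51, 71}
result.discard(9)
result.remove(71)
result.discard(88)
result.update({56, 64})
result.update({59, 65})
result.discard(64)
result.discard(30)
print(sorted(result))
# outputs [51, 56, 59, 65]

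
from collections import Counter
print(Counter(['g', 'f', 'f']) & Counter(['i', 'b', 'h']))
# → Counter()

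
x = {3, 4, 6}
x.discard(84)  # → {3, 4, 6}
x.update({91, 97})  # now {3, 4, 6, 91, 97}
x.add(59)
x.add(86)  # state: {3, 4, 6, 59, 86, 91, 97}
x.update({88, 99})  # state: {3, 4, 6, 59, 86, 88, 91, 97, 99}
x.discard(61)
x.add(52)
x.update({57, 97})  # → {3, 4, 6, 52, 57, 59, 86, 88, 91, 97, 99}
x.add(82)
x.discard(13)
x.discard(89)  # {3, 4, 6, 52, 57, 59, 82, 86, 88, 91, 97, 99}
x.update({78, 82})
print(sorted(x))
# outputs [3, 4, 6, 52, 57, 59, 78, 82, 86, 88, 91, 97, 99]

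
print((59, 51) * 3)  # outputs (59, 51, 59, 51, 59, 51)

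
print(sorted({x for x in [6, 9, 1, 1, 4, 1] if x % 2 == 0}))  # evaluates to [4, 6]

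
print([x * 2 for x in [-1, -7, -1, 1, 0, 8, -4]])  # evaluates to [-2, -14, -2, 2, 0, 16, -8]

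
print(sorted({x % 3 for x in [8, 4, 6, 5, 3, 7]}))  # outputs [0, 1, 2]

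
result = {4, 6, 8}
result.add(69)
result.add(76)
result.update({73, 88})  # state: {4, 6, 8, 69, 73, 76, 88}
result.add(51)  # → {4, 6, 8, 51, 69, 73, 76, 88}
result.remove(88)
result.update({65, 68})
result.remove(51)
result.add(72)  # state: {4, 6, 8, 65, 68, 69, 72, 73, 76}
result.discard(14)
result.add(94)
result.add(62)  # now {4, 6, 8, 62, 65, 68, 69, 72, 73, 76, 94}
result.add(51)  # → {4, 6, 8, 51, 62, 65, 68, 69, 72, 73, 76, 94}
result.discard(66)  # {4, 6, 8, 51, 62, 65, 68, 69, 72, 73, 76, 94}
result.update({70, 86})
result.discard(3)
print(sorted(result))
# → [4, 6, 8, 51, 62, 65, 68, 69, 70, 72, 73, 76, 86, 94]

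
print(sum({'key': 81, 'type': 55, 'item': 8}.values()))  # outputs 144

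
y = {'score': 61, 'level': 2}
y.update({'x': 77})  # {'score': 61, 'level': 2, 'x': 77}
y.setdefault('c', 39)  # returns 39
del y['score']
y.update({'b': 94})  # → {'level': 2, 'x': 77, 'c': 39, 'b': 94}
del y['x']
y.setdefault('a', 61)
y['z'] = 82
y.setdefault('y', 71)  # 71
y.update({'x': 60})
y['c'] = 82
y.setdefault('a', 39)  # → 61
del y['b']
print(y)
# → {'level': 2, 'c': 82, 'a': 61, 'z': 82, 'y': 71, 'x': 60}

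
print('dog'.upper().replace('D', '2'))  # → 2OG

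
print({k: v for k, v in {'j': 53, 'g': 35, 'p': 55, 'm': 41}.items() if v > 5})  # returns {'j': 53, 'g': 35, 'p': 55, 'm': 41}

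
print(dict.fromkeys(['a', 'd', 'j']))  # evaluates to {'a': None, 'd': None, 'j': None}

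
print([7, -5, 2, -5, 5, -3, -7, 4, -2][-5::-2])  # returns [5, 2, 7]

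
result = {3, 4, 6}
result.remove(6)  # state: {3, 4}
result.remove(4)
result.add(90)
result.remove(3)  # {90}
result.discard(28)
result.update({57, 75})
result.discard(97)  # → {57, 75, 90}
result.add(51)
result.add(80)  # {51, 57, 75, 80, 90}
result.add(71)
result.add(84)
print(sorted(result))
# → [51, 57, 71, 75, 80, 84, 90]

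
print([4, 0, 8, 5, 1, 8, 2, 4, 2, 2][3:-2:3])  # [5, 2]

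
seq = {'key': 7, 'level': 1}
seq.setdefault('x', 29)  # 29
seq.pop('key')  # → 7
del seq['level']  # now {'x': 29}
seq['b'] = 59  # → {'x': 29, 'b': 59}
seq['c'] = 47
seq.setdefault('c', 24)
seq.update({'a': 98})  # {'x': 29, 'b': 59, 'c': 47, 'a': 98}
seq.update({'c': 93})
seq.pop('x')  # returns 29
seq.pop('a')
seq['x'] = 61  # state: {'b': 59, 'c': 93, 'x': 61}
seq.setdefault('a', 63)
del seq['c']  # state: {'b': 59, 'x': 61, 'a': 63}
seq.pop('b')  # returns 59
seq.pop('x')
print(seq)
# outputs {'a': 63}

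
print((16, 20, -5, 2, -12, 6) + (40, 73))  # (16, 20, -5, 2, -12, 6, 40, 73)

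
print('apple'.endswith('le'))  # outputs True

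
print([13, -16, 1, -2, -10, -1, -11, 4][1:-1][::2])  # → [-16, -2, -1]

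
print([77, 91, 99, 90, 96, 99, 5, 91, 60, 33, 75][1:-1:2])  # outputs [91, 90, 99, 91, 33]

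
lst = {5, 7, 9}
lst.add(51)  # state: {5, 7, 9, 51}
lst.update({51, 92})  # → {5, 7, 9, 51, 92}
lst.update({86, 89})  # {5, 7, 9, 51, 86, 89, 92}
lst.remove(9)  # {5, 7, 51, 86, 89, 92}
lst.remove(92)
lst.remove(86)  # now {5, 7, 51, 89}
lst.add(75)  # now {5, 7, 51, 75, 89}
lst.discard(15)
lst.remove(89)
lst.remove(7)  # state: {5, 51, 75}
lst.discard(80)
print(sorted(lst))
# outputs [5, 51, 75]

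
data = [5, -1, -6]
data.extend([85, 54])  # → [5, -1, -6, 85, 54]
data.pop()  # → 54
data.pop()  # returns 85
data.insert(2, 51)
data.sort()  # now [-6, -1, 5, 51]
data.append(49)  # [-6, -1, 5, 51, 49]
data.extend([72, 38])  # [-6, -1, 5, 51, 49, 72, 38]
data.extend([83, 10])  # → [-6, -1, 5, 51, 49, 72, 38, 83, 10]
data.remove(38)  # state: [-6, -1, 5, 51, 49, 72, 83, 10]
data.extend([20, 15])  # [-6, -1, 5, 51, 49, 72, 83, 10, 20, 15]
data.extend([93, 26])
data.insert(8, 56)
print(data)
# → [-6, -1, 5, 51, 49, 72, 83, 10, 56, 20, 15, 93, 26]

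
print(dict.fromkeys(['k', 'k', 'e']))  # {'k': None, 'e': None}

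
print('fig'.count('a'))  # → 0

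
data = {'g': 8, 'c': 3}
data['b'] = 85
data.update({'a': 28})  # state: {'g': 8, 'c': 3, 'b': 85, 'a': 28}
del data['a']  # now {'g': 8, 'c': 3, 'b': 85}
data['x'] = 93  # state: {'g': 8, 'c': 3, 'b': 85, 'x': 93}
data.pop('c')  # 3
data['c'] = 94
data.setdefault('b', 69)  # 85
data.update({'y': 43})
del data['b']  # {'g': 8, 'x': 93, 'c': 94, 'y': 43}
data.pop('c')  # 94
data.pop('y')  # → 43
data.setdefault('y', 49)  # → 49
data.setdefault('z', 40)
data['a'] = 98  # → {'g': 8, 'x': 93, 'y': 49, 'z': 40, 'a': 98}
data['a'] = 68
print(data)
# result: {'g': 8, 'x': 93, 'y': 49, 'z': 40, 'a': 68}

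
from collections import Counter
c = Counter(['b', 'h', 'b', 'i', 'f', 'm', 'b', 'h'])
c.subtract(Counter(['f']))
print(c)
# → Counter({'b': 3, 'h': 2, 'i': 1, 'm': 1, 'f': 0})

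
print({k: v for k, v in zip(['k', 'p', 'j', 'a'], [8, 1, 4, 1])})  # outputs {'k': 8, 'p': 1, 'j': 4, 'a': 1}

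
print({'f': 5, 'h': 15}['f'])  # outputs 5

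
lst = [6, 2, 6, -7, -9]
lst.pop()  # -9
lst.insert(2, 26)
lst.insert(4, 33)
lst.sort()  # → [-7, 2, 6, 6, 26, 33]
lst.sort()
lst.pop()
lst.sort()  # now [-7, 2, 6, 6, 26]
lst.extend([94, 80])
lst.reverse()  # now [80, 94, 26, 6, 6, 2, -7]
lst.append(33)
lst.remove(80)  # [94, 26, 6, 6, 2, -7, 33]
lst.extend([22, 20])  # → [94, 26, 6, 6, 2, -7, 33, 22, 20]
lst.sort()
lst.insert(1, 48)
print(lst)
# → [-7, 48, 2, 6, 6, 20, 22, 26, 33, 94]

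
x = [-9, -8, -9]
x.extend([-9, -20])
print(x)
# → [-9, -8, -9, -9, -20]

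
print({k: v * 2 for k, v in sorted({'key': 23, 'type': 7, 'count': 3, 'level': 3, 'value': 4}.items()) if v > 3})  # {'key': 46, 'type': 14, 'value': 8}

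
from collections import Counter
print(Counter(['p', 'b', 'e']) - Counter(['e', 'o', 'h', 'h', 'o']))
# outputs Counter({'p': 1, 'b': 1})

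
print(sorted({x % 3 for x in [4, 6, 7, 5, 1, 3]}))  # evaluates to [0, 1, 2]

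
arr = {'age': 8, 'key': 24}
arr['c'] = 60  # {'age': 8, 'key': 24, 'c': 60}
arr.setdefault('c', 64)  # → 60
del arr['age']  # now {'key': 24, 'c': 60}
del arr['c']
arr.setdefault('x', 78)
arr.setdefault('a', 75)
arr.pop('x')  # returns 78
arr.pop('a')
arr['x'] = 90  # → {'key': 24, 'x': 90}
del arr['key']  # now {'x': 90}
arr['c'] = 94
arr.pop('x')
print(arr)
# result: {'c': 94}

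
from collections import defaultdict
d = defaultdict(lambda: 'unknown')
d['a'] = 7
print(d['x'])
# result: unknown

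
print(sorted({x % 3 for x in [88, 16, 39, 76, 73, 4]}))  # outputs [0, 1]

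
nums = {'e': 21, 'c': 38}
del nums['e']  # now {'c': 38}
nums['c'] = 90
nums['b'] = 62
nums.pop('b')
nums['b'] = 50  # {'c': 90, 'b': 50}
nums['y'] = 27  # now {'c': 90, 'b': 50, 'y': 27}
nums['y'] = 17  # {'c': 90, 'b': 50, 'y': 17}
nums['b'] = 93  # {'c': 90, 'b': 93, 'y': 17}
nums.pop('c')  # 90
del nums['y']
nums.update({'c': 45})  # {'b': 93, 'c': 45}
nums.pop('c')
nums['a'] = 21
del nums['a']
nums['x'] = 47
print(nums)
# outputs {'b': 93, 'x': 47}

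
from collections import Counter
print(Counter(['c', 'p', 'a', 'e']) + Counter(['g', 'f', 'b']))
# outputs Counter({'c': 1, 'p': 1, 'a': 1, 'e': 1, 'g': 1, 'f': 1, 'b': 1})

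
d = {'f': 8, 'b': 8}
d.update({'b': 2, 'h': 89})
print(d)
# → {'f': 8, 'b': 2, 'h': 89}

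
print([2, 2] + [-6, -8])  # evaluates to [2, 2, -6, -8]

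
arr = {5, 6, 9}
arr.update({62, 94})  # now {5, 6, 9, 62, 94}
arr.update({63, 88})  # {5, 6, 9, 62, 63, 88, 94}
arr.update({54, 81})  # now {5, 6, 9, 54, 62, 63, 81, 88, 94}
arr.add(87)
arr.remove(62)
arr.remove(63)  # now {5, 6, 9, 54, 81, 87, 88, 94}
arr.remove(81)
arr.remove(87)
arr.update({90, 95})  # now {5, 6, 9, 54, 88, 90, 94, 95}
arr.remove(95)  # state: {5, 6, 9, 54, 88, 90, 94}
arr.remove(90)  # {5, 6, 9, 54, 88, 94}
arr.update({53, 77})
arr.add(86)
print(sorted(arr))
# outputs [5, 6, 9, 53, 54, 77, 86, 88, 94]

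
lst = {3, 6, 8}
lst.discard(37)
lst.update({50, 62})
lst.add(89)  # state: {3, 6, 8, 50, 62, 89}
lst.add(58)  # {3, 6, 8, 50, 58, 62, 89}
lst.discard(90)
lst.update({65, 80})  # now {3, 6, 8, 50, 58, 62, 65, 80, 89}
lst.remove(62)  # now {3, 6, 8, 50, 58, 65, 80, 89}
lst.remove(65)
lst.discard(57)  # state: {3, 6, 8, 50, 58, 80, 89}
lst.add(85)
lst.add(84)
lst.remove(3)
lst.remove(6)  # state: {8, 50, 58, 80, 84, 85, 89}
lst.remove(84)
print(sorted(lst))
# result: [8, 50, 58, 80, 85, 89]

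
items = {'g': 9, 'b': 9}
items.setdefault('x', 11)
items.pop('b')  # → 9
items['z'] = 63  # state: {'g': 9, 'x': 11, 'z': 63}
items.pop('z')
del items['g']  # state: {'x': 11}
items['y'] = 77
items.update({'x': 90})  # {'x': 90, 'y': 77}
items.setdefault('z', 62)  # 62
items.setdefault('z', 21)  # 62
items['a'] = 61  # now {'x': 90, 'y': 77, 'z': 62, 'a': 61}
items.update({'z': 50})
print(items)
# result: {'x': 90, 'y': 77, 'z': 50, 'a': 61}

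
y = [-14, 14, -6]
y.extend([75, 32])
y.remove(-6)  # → [-14, 14, 75, 32]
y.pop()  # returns 32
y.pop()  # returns 75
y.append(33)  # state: [-14, 14, 33]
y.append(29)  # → [-14, 14, 33, 29]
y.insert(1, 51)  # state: [-14, 51, 14, 33, 29]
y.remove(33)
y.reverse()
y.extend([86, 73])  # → [29, 14, 51, -14, 86, 73]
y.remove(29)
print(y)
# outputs [14, 51, -14, 86, 73]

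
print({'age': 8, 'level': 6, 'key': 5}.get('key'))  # 5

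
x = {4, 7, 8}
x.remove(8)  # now {4, 7}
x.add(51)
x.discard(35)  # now {4, 7, 51}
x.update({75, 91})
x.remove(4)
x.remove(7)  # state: {51, 75, 91}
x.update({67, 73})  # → {51, 67, 73, 75, 91}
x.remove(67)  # {51, 73, 75, 91}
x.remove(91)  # {51, 73, 75}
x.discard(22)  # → {51, 73, 75}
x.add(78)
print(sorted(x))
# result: [51, 73, 75, 78]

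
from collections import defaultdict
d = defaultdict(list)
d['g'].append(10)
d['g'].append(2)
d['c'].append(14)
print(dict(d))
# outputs {'g': [10, 2], 'c': [14]}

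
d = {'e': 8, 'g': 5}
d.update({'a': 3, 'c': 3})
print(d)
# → {'e': 8, 'g': 5, 'a': 3, 'c': 3}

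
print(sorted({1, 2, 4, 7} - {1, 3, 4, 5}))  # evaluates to [2, 7]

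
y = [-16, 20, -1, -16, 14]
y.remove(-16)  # [20, -1, -16, 14]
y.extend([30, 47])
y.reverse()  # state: [47, 30, 14, -16, -1, 20]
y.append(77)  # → [47, 30, 14, -16, -1, 20, 77]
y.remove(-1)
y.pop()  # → 77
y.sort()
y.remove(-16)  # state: [14, 20, 30, 47]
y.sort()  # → [14, 20, 30, 47]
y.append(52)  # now [14, 20, 30, 47, 52]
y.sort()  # [14, 20, 30, 47, 52]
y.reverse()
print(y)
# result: [52, 47, 30, 20, 14]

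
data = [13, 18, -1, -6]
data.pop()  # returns -6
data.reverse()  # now [-1, 18, 13]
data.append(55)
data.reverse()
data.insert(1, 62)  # [55, 62, 13, 18, -1]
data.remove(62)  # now [55, 13, 18, -1]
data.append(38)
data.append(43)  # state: [55, 13, 18, -1, 38, 43]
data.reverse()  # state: [43, 38, -1, 18, 13, 55]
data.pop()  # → 55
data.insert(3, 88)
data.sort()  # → [-1, 13, 18, 38, 43, 88]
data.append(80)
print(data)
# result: [-1, 13, 18, 38, 43, 88, 80]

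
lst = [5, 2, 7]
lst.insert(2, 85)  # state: [5, 2, 85, 7]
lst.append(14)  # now [5, 2, 85, 7, 14]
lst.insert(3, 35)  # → [5, 2, 85, 35, 7, 14]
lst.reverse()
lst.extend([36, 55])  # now [14, 7, 35, 85, 2, 5, 36, 55]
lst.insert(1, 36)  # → [14, 36, 7, 35, 85, 2, 5, 36, 55]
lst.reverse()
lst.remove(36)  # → [55, 5, 2, 85, 35, 7, 36, 14]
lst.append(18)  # [55, 5, 2, 85, 35, 7, 36, 14, 18]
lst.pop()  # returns 18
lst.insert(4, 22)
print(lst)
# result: [55, 5, 2, 85, 22, 35, 7, 36, 14]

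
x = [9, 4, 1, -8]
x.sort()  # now [-8, 1, 4, 9]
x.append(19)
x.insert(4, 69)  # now [-8, 1, 4, 9, 69, 19]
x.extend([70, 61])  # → [-8, 1, 4, 9, 69, 19, 70, 61]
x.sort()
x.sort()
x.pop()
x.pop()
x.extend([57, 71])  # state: [-8, 1, 4, 9, 19, 61, 57, 71]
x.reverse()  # [71, 57, 61, 19, 9, 4, 1, -8]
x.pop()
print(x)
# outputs [71, 57, 61, 19, 9, 4, 1]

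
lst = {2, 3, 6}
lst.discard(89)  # {2, 3, 6}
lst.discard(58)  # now {2, 3, 6}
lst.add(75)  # {2, 3, 6, 75}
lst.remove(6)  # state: {2, 3, 75}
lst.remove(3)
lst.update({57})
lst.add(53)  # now {2, 53, 57, 75}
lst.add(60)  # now {2, 53, 57, 60, 75}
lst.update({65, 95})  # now {2, 53, 57, 60, 65, 75, 95}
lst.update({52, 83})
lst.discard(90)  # {2, 52, 53, 57, 60, 65, 75, 83, 95}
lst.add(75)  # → {2, 52, 53, 57, 60, 65, 75, 83, 95}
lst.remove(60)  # {2, 52, 53, 57, 65, 75, 83, 95}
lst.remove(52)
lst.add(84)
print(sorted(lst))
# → [2, 53, 57, 65, 75, 83, 84, 95]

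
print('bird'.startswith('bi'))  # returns True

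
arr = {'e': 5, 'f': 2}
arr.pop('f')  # 2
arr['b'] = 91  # {'e': 5, 'b': 91}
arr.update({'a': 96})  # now {'e': 5, 'b': 91, 'a': 96}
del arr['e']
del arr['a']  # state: {'b': 91}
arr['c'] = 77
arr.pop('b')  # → 91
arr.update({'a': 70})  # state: {'c': 77, 'a': 70}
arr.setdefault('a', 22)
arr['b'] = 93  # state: {'c': 77, 'a': 70, 'b': 93}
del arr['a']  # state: {'c': 77, 'b': 93}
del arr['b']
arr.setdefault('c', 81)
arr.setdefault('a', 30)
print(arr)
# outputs {'c': 77, 'a': 30}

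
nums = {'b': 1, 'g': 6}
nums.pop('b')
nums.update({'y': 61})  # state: {'g': 6, 'y': 61}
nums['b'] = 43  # {'g': 6, 'y': 61, 'b': 43}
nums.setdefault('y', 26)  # 61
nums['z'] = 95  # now {'g': 6, 'y': 61, 'b': 43, 'z': 95}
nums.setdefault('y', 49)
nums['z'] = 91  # {'g': 6, 'y': 61, 'b': 43, 'z': 91}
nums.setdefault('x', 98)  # 98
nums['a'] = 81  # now {'g': 6, 'y': 61, 'b': 43, 'z': 91, 'x': 98, 'a': 81}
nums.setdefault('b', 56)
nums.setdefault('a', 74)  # 81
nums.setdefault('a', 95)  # 81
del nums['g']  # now {'y': 61, 'b': 43, 'z': 91, 'x': 98, 'a': 81}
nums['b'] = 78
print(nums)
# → {'y': 61, 'b': 78, 'z': 91, 'x': 98, 'a': 81}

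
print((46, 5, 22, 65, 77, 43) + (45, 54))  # (46, 5, 22, 65, 77, 43, 45, 54)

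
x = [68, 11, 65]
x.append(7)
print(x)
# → [68, 11, 65, 7]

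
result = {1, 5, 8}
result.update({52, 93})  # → {1, 5, 8, 52, 93}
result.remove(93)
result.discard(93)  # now {1, 5, 8, 52}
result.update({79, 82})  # {1, 5, 8, 52, 79, 82}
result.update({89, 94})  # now {1, 5, 8, 52, 79, 82, 89, 94}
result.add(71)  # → {1, 5, 8, 52, 71, 79, 82, 89, 94}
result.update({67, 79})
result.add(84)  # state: {1, 5, 8, 52, 67, 71, 79, 82, 84, 89, 94}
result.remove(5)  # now {1, 8, 52, 67, 71, 79, 82, 84, 89, 94}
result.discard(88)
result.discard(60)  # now {1, 8, 52, 67, 71, 79, 82, 84, 89, 94}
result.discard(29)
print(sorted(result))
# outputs [1, 8, 52, 67, 71, 79, 82, 84, 89, 94]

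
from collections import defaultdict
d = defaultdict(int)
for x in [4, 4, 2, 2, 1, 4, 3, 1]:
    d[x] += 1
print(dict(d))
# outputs {4: 3, 2: 2, 1: 2, 3: 1}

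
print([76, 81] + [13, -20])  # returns [76, 81, 13, -20]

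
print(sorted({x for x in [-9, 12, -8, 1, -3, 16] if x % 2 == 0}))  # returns [-8, 12, 16]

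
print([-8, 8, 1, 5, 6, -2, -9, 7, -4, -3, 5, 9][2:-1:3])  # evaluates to [1, -2, -4]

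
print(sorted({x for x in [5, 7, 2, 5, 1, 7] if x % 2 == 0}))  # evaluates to [2]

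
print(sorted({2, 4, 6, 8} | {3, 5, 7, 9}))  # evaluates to [2, 3, 4, 5, 6, 7, 8, 9]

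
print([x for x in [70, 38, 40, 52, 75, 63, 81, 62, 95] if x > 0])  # [70, 38, 40, 52, 75, 63, 81, 62, 95]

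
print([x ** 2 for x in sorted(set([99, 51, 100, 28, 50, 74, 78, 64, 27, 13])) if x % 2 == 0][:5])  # [784, 2500, 4096, 5476, 6084]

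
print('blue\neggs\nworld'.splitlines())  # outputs ['blue', 'eggs', 'world']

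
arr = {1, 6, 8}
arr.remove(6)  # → {1, 8}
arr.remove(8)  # {1}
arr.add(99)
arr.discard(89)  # {1, 99}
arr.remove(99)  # {1}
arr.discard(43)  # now {1}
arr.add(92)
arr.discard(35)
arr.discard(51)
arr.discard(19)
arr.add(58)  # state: {1, 58, 92}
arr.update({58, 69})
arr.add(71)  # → {1, 58, 69, 71, 92}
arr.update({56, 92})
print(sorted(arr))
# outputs [1, 56, 58, 69, 71, 92]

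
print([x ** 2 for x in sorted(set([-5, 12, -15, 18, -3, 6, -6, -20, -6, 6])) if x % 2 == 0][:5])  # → [400, 36, 36, 144, 324]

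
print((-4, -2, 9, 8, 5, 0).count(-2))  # 1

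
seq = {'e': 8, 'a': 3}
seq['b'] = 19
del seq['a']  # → {'e': 8, 'b': 19}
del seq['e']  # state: {'b': 19}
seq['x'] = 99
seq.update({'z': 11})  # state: {'b': 19, 'x': 99, 'z': 11}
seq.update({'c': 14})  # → {'b': 19, 'x': 99, 'z': 11, 'c': 14}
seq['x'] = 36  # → {'b': 19, 'x': 36, 'z': 11, 'c': 14}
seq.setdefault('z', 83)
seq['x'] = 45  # {'b': 19, 'x': 45, 'z': 11, 'c': 14}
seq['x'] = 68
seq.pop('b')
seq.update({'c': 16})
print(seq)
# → {'x': 68, 'z': 11, 'c': 16}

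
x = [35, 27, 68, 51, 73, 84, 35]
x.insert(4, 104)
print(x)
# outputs [35, 27, 68, 51, 104, 73, 84, 35]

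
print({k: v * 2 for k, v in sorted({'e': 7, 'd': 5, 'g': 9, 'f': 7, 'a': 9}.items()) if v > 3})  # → {'a': 18, 'd': 10, 'e': 14, 'f': 14, 'g': 18}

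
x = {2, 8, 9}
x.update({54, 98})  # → {2, 8, 9, 54, 98}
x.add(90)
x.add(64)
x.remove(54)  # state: {2, 8, 9, 64, 90, 98}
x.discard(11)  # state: {2, 8, 9, 64, 90, 98}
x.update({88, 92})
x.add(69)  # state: {2, 8, 9, 64, 69, 88, 90, 92, 98}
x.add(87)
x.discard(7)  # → {2, 8, 9, 64, 69, 87, 88, 90, 92, 98}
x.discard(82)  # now {2, 8, 9, 64, 69, 87, 88, 90, 92, 98}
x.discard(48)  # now {2, 8, 9, 64, 69, 87, 88, 90, 92, 98}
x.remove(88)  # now {2, 8, 9, 64, 69, 87, 90, 92, 98}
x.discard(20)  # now {2, 8, 9, 64, 69, 87, 90, 92, 98}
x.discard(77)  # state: {2, 8, 9, 64, 69, 87, 90, 92, 98}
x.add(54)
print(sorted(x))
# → [2, 8, 9, 54, 64, 69, 87, 90, 92, 98]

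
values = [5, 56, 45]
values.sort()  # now [5, 45, 56]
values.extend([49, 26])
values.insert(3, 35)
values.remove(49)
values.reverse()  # [26, 35, 56, 45, 5]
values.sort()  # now [5, 26, 35, 45, 56]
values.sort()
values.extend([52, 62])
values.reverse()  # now [62, 52, 56, 45, 35, 26, 5]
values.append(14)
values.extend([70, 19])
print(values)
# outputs [62, 52, 56, 45, 35, 26, 5, 14, 70, 19]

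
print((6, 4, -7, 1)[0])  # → 6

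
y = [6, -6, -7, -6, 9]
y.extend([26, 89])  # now [6, -6, -7, -6, 9, 26, 89]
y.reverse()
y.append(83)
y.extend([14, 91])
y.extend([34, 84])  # [89, 26, 9, -6, -7, -6, 6, 83, 14, 91, 34, 84]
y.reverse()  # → [84, 34, 91, 14, 83, 6, -6, -7, -6, 9, 26, 89]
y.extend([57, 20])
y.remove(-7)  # [84, 34, 91, 14, 83, 6, -6, -6, 9, 26, 89, 57, 20]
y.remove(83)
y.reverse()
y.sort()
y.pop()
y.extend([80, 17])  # [-6, -6, 6, 9, 14, 20, 26, 34, 57, 84, 89, 80, 17]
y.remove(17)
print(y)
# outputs [-6, -6, 6, 9, 14, 20, 26, 34, 57, 84, 89, 80]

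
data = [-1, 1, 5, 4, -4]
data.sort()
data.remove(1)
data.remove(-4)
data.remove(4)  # [-1, 5]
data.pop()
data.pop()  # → -1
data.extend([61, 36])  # [61, 36]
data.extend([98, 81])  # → [61, 36, 98, 81]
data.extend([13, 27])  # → [61, 36, 98, 81, 13, 27]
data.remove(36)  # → [61, 98, 81, 13, 27]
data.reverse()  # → [27, 13, 81, 98, 61]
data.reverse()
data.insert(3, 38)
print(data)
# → [61, 98, 81, 38, 13, 27]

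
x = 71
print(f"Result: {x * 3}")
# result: Result: 213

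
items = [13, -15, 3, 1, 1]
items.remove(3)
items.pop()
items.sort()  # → [-15, 1, 13]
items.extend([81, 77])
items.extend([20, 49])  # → [-15, 1, 13, 81, 77, 20, 49]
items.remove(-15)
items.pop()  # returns 49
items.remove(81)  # [1, 13, 77, 20]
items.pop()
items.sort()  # [1, 13, 77]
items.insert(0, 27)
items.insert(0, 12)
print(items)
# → [12, 27, 1, 13, 77]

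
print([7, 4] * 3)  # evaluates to [7, 4, 7, 4, 7, 4]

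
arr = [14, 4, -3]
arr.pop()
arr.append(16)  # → [14, 4, 16]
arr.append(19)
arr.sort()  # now [4, 14, 16, 19]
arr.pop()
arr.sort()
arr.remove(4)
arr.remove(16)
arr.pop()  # 14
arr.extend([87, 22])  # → [87, 22]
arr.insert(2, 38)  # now [87, 22, 38]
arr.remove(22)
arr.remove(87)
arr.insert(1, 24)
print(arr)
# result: [38, 24]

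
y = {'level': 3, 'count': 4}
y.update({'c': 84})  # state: {'level': 3, 'count': 4, 'c': 84}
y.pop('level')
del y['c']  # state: {'count': 4}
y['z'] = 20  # {'count': 4, 'z': 20}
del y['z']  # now {'count': 4}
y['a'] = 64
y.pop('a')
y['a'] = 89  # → {'count': 4, 'a': 89}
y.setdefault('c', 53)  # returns 53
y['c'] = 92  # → {'count': 4, 'a': 89, 'c': 92}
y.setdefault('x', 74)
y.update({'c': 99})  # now {'count': 4, 'a': 89, 'c': 99, 'x': 74}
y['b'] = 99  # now {'count': 4, 'a': 89, 'c': 99, 'x': 74, 'b': 99}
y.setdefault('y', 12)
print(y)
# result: {'count': 4, 'a': 89, 'c': 99, 'x': 74, 'b': 99, 'y': 12}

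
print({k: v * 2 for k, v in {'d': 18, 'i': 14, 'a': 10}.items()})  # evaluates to {'d': 36, 'i': 28, 'a': 20}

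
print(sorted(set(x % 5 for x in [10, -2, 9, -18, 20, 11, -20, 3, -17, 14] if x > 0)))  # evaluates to [0, 1, 3, 4]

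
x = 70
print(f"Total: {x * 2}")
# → Total: 140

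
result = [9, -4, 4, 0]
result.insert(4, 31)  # [9, -4, 4, 0, 31]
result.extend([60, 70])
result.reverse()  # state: [70, 60, 31, 0, 4, -4, 9]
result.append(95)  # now [70, 60, 31, 0, 4, -4, 9, 95]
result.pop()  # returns 95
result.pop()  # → 9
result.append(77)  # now [70, 60, 31, 0, 4, -4, 77]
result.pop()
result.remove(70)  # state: [60, 31, 0, 4, -4]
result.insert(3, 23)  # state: [60, 31, 0, 23, 4, -4]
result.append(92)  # [60, 31, 0, 23, 4, -4, 92]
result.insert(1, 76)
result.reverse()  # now [92, -4, 4, 23, 0, 31, 76, 60]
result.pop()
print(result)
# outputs [92, -4, 4, 23, 0, 31, 76]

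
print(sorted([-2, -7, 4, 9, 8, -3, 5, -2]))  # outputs [-7, -3, -2, -2, 4, 5, 8, 9]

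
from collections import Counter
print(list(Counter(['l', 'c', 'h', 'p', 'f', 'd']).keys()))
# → ['l', 'c', 'h', 'p', 'f', 'd']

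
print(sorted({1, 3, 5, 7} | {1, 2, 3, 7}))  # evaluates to [1, 2, 3, 5, 7]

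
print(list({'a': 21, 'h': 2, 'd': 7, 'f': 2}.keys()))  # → ['a', 'h', 'd', 'f']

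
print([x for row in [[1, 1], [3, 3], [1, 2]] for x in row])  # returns [1, 1, 3, 3, 1, 2]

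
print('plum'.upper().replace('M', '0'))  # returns PLU0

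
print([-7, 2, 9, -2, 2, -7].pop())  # -7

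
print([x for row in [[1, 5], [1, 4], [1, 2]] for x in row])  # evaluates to [1, 5, 1, 4, 1, 2]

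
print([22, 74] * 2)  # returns [22, 74, 22, 74]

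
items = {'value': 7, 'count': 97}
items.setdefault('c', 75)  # 75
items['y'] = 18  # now {'value': 7, 'count': 97, 'c': 75, 'y': 18}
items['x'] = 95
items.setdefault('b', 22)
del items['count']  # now {'value': 7, 'c': 75, 'y': 18, 'x': 95, 'b': 22}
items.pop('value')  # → 7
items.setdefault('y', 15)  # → 18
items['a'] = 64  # {'c': 75, 'y': 18, 'x': 95, 'b': 22, 'a': 64}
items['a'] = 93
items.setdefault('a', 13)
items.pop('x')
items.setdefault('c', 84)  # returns 75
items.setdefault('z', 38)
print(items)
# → {'c': 75, 'y': 18, 'b': 22, 'a': 93, 'z': 38}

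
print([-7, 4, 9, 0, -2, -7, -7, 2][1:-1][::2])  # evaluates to [4, 0, -7]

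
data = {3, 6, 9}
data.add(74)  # {3, 6, 9, 74}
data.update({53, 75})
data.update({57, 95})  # {3, 6, 9, 53, 57, 74, 75, 95}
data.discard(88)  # {3, 6, 9, 53, 57, 74, 75, 95}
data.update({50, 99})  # {3, 6, 9, 50, 53, 57, 74, 75, 95, 99}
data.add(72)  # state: {3, 6, 9, 50, 53, 57, 72, 74, 75, 95, 99}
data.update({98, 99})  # {3, 6, 9, 50, 53, 57, 72, 74, 75, 95, 98, 99}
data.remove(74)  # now {3, 6, 9, 50, 53, 57, 72, 75, 95, 98, 99}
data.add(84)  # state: {3, 6, 9, 50, 53, 57, 72, 75, 84, 95, 98, 99}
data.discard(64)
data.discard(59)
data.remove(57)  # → {3, 6, 9, 50, 53, 72, 75, 84, 95, 98, 99}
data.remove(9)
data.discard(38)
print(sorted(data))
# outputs [3, 6, 50, 53, 72, 75, 84, 95, 98, 99]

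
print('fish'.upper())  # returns FISH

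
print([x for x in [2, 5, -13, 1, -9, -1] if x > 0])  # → [2, 5, 1]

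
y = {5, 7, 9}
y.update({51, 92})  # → {5, 7, 9, 51, 92}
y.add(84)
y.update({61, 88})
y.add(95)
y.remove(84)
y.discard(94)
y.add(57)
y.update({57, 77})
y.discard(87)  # {5, 7, 9, 51, 57, 61, 77, 88, 92, 95}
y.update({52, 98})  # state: {5, 7, 9, 51, 52, 57, 61, 77, 88, 92, 95, 98}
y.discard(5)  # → {7, 9, 51, 52, 57, 61, 77, 88, 92, 95, 98}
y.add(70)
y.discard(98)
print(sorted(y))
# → [7, 9, 51, 52, 57, 61, 70, 77, 88, 92, 95]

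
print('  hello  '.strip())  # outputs hello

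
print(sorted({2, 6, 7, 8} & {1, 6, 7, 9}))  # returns [6, 7]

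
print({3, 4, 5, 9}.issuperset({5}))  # True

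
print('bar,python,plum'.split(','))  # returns ['bar', 'python', 'plum']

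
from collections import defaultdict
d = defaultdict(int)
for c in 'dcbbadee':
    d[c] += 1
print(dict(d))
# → {'d': 2, 'c': 1, 'b': 2, 'a': 1, 'e': 2}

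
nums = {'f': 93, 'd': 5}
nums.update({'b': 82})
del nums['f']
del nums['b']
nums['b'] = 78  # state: {'d': 5, 'b': 78}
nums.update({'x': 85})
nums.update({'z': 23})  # {'d': 5, 'b': 78, 'x': 85, 'z': 23}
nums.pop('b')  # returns 78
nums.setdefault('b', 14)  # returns 14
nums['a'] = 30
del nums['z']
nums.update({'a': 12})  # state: {'d': 5, 'x': 85, 'b': 14, 'a': 12}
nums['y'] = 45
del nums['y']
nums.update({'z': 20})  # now {'d': 5, 'x': 85, 'b': 14, 'a': 12, 'z': 20}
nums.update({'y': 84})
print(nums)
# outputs {'d': 5, 'x': 85, 'b': 14, 'a': 12, 'z': 20, 'y': 84}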